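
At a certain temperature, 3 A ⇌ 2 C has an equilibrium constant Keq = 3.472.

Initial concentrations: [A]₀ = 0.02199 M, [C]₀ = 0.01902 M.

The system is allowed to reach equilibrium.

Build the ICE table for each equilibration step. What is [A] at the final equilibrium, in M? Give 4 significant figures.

Q₀ = 34.02 vs Keq = 3.472 ⇒ Q>K, reverse
Step 1:
                  A         C
  I         0.02199   0.01902
  C         0.01144 -0.007629
  E         0.03343   0.01139
  solve Keq expr → x = -0.003814; check Q = 3.472

[A]_eq = 0.03343 M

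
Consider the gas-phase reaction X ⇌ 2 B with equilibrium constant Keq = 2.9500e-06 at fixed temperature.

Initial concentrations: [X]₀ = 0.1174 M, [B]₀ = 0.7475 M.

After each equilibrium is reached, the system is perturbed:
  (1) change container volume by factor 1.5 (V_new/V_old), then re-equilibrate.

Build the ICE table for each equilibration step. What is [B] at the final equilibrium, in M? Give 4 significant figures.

[B]_eq = 9.8208e-04 M

Q₀ = 4.759 vs Keq = 2.9500e-06 ⇒ Q>K, reverse
Step 1:
                   X          B
  init        0.1174     0.7475
  Δ           0.3731    -0.7463
  eq          0.4905   0.001203
  solve Keq expr → x = -0.3731; check Q = 2.9500e-06
Then change container volume by factor 1.5 (V_new/V_old).
Step 2:
                   X          B
  init         0.327 8.0197e-04
  Δ       -9.0052e-05 1.8010e-04
  eq          0.3269 9.8208e-04
  solve Keq expr → x = 9.0052e-05; check Q = 2.9500e-06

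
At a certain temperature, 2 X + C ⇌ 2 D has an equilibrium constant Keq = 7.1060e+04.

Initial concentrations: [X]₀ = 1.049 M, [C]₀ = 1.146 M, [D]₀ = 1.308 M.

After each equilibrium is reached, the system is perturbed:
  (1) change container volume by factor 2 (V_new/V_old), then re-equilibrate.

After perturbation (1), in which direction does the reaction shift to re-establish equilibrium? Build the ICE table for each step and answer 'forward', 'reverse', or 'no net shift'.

Direction: reverse

Q₀ = 1.357 vs Keq = 7.1060e+04 ⇒ Q<K, forward
Step 1:
                    X           C           D
  Initial       1.049       1.146       1.308
  Change       -1.038     -0.5189       1.038
  Equil       0.01111      0.6271       2.346
  solve Keq expr → x = 0.5189; check Q = 7.1060e+04
Then change container volume by factor 2 (V_new/V_old).
Step 2:
                    X           C           D
  Initial    0.005557      0.3135       1.173
  Change     0.002272    0.001136   -0.002272
  Equil      0.007829      0.3147       1.171
  solve Keq expr → x = -0.001136; check Q = 7.1060e+04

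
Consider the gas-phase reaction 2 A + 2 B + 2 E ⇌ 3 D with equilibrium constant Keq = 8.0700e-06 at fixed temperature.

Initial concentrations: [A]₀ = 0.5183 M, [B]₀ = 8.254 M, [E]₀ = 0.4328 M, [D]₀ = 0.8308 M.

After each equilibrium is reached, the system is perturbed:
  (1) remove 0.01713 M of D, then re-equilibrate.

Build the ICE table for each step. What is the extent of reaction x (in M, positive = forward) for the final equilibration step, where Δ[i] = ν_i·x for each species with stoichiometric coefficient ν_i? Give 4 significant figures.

Q₀ = 0.1673 vs Keq = 8.0700e-06 ⇒ Q>K, reverse
Step 1:
                   A          B          E          D
  Initial     0.5183      8.254     0.4328     0.8308
  Change      0.4991     0.4991     0.4991    -0.7486
  Equil        1.017      8.753     0.9319    0.08221
  solve Keq expr → x = -0.2495; check Q = 8.0700e-06
Then remove 0.01713 M of D.
Step 2:
                   A          B          E          D
  Initial      1.017      8.753     0.9319    0.06508
  Change    -0.01058   -0.01058   -0.01058    0.01587
  Equil        1.007      8.742     0.9213    0.08096
  solve Keq expr → x = 0.005291; check Q = 8.0700e-06

x = 0.005291 M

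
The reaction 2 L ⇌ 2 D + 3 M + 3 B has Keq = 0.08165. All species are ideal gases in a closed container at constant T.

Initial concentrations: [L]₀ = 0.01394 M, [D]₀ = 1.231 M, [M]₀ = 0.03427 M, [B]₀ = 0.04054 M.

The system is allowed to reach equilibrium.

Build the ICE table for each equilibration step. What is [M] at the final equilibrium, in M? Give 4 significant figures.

Q₀ = 2.0911e-05 vs Keq = 0.08165 ⇒ Q<K, forward
Step 1:
                   L          D          M          B
  Initial    0.01394      1.231    0.03427    0.04054
  Change    -0.01313    0.01313     0.0197     0.0197
  Equil   8.0710e-04      1.244    0.05397    0.06024
  solve Keq expr → x = 0.006566; check Q = 0.08165

[M]_eq = 0.05397 M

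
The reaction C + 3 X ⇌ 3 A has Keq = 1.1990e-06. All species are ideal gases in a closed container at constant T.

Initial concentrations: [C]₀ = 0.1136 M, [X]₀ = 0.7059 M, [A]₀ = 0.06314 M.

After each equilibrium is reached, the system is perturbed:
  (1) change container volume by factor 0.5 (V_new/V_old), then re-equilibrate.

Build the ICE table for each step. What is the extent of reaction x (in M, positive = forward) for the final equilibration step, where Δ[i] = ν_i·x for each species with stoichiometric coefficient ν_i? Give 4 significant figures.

x = 7.1125e-04 M

Q₀ = 0.006299 vs Keq = 1.1990e-06 ⇒ Q>K, reverse
Step 1:
                  C         X         A
  Initial    0.1136    0.7059   0.06314
  Change    0.01966   0.05899  -0.05899
  Equil      0.1333    0.7649  0.004151
  solve Keq expr → x = -0.01966; check Q = 1.1990e-06
Then change container volume by factor 0.5 (V_new/V_old).
Step 2:
                  C         X         A
  Initial    0.2665      1.53  0.008301
  Change  -7.1125e-04 -0.002134  0.002134
  Equil      0.2658     1.528   0.01043
  solve Keq expr → x = 7.1125e-04; check Q = 1.1990e-06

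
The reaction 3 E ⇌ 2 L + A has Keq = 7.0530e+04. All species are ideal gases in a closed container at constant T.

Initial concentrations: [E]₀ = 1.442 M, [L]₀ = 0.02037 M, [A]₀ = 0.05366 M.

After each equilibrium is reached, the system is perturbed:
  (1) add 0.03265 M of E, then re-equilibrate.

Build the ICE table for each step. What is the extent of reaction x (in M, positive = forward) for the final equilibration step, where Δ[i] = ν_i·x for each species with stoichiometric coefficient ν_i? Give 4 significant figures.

x = 0.01075 M

Q₀ = 7.4257e-06 vs Keq = 7.0530e+04 ⇒ Q<K, forward
Step 1:
                    E           L           A
  I             1.442     0.02037     0.05366
  C            -1.423      0.9486      0.4743
  E           0.01915      0.9689      0.5279
  solve Keq expr → x = 0.4743; check Q = 7.0530e+04
Then add 0.03265 M of E.
Step 2:
                    E           L           A
  I            0.0518      0.9689      0.5279
  C          -0.03224     0.02149     0.01075
  E           0.01957      0.9904      0.5387
  solve Keq expr → x = 0.01075; check Q = 7.0530e+04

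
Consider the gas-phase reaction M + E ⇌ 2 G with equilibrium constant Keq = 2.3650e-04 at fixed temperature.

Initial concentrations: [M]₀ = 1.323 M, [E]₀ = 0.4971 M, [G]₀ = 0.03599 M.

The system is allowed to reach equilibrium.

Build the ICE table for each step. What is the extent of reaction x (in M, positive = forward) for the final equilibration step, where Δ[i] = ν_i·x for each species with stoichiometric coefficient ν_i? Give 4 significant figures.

x = -0.01166 M

Q₀ = 0.00197 vs Keq = 2.3650e-04 ⇒ Q>K, reverse
Step 1:
                    M           E           G
  init          1.323      0.4971     0.03599
  Δ           0.01166     0.01166    -0.02332
  eq            1.335      0.5088     0.01267
  solve Keq expr → x = -0.01166; check Q = 2.3650e-04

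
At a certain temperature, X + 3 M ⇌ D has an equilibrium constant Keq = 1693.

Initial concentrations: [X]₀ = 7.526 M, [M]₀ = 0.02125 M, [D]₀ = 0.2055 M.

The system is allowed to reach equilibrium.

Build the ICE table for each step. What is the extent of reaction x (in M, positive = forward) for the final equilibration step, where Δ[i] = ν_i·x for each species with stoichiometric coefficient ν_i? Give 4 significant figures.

x = -0.00132 M

Q₀ = 2846 vs Keq = 1693 ⇒ Q>K, reverse
Step 1:
                   X          M          D
  Initial      7.526    0.02125     0.2055
  Change     0.00132    0.00396   -0.00132
  Equil        7.527    0.02521     0.2042
  solve Keq expr → x = -0.00132; check Q = 1693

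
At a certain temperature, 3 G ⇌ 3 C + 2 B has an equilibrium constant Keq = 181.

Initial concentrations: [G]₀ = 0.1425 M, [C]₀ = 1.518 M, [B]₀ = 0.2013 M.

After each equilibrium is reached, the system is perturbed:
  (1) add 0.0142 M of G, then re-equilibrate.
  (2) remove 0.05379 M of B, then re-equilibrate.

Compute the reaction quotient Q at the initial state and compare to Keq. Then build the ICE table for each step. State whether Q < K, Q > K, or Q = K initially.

Q₀ = 48.98 vs Keq = 181 ⇒ Q<K, forward
Step 1:
                    G           C           B
  Initial      0.1425       1.518      0.2013
  Change     -0.03978     0.03978     0.02652
  Equil        0.1027       1.558      0.2278
  solve Keq expr → x = 0.01326; check Q = 181
Then add 0.0142 M of G.
Step 2:
                    G           C           B
  Initial      0.1169       1.558      0.2278
  Change     -0.01121     0.01121    0.007473
  Equil        0.1057       1.569      0.2353
  solve Keq expr → x = 0.003737; check Q = 181
Then remove 0.05379 M of B.
Step 3:
                    G           C           B
  Initial      0.1057       1.569      0.1815
  Change     -0.01318     0.01318    0.008787
  Equil       0.09253       1.582      0.1903
  solve Keq expr → x = 0.004393; check Q = 181

Q₀ = 48.98; Q < K (proceeds forward)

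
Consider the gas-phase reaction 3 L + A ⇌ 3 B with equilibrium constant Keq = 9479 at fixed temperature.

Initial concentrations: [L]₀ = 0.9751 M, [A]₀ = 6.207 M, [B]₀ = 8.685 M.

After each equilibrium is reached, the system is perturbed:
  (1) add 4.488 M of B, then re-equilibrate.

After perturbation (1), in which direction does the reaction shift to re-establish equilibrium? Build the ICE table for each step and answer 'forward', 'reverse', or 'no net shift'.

Q₀ = 113.8 vs Keq = 9479 ⇒ Q<K, forward
Step 1:
                    L           A           B
  init         0.9751       6.207       8.685
  Δ           -0.7298     -0.2433      0.7298
  eq           0.2453       5.964       9.415
  solve Keq expr → x = 0.2433; check Q = 9479
Then add 4.488 M of B.
Step 2:
                    L           A           B
  init         0.2453       5.964        13.9
  Δ            0.1132     0.03774     -0.1132
  eq           0.3585       6.001       13.79
  solve Keq expr → x = -0.03774; check Q = 9479

Direction: reverse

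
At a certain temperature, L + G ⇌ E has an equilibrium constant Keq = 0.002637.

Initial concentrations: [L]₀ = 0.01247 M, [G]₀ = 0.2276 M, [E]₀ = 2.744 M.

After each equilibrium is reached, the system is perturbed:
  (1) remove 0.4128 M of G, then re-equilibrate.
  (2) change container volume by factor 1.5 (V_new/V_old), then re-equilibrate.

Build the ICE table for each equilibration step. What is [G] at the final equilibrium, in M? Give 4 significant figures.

Q₀ = 966.8 vs Keq = 0.002637 ⇒ Q>K, reverse
Step 1:
                   L          G          E
  init       0.01247     0.2276      2.744
  Δ            2.723      2.723     -2.723
  eq           2.735       2.95    0.02128
  solve Keq expr → x = -2.723; check Q = 0.002637
Then remove 0.4128 M of G.
Step 2:
                   L          G          E
  init         2.735      2.538    0.02128
  Δ         0.002937   0.002937  -0.002937
  eq           2.738       2.54    0.01834
  solve Keq expr → x = -0.002937; check Q = 0.002637
Then change container volume by factor 1.5 (V_new/V_old).
Step 3:
                   L          G          E
  init         1.825      1.694    0.01223
  Δ         0.004039   0.004039  -0.004039
  eq           1.829      1.698    0.00819
  solve Keq expr → x = -0.004039; check Q = 0.002637

[G]_eq = 1.698 M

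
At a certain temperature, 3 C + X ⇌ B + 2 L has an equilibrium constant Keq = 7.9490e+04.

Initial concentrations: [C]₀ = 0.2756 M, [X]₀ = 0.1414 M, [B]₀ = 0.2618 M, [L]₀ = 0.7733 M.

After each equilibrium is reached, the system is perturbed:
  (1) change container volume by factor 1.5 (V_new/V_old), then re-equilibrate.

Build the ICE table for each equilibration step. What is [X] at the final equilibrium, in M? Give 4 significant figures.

Q₀ = 52.89 vs Keq = 7.9490e+04 ⇒ Q<K, forward
Step 1:
                  C         X         B         L
  init       0.2756    0.1414    0.2618    0.7733
  Δ         -0.2366  -0.07886   0.07886    0.1577
  eq        0.03902   0.06254    0.3407     0.931
  solve Keq expr → x = 0.07886; check Q = 7.9490e+04
Then change container volume by factor 1.5 (V_new/V_old).
Step 2:
                  C         X         B         L
  init      0.02601   0.04169    0.2271    0.6207
  Δ         0.00338  0.001127 -0.001127 -0.002254
  eq        0.02939   0.04282     0.226    0.6184
  solve Keq expr → x = -0.001127; check Q = 7.9490e+04

[X]_eq = 0.04282 M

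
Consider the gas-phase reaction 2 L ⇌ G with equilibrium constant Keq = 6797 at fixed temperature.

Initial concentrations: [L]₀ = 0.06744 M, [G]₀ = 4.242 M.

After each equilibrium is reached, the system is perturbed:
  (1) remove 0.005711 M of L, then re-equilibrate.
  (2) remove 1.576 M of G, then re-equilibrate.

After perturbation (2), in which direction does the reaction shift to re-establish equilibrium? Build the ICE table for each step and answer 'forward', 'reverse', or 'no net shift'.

Q₀ = 932.7 vs Keq = 6797 ⇒ Q<K, forward
Step 1:
                  L         G
  I         0.06744     4.242
  C         -0.0424    0.0212
  E         0.02504     4.263
  solve Keq expr → x = 0.0212; check Q = 6797
Then remove 0.005711 M of L.
Step 2:
                  L         G
  I         0.01933     4.263
  C        0.005703 -0.002851
  E         0.02504      4.26
  solve Keq expr → x = -0.002851; check Q = 6797
Then remove 1.576 M of G.
Step 3:
                  L         G
  I         0.02504     2.684
  C       -0.005154  0.002577
  E         0.01988     2.687
  solve Keq expr → x = 0.002577; check Q = 6797

Direction: forward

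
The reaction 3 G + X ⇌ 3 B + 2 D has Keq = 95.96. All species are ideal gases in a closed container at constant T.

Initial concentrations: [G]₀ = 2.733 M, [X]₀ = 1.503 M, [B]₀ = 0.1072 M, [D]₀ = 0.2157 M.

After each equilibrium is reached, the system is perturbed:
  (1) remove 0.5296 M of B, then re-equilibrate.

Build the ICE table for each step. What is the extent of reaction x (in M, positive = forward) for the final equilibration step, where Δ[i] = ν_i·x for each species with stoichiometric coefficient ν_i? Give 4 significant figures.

Q₀ = 1.8681e-06 vs Keq = 95.96 ⇒ Q<K, forward
Step 1:
                  G         X         B         D
  init        2.733     1.503    0.1072    0.2157
  Δ           -2.05   -0.6832      2.05     1.366
  eq         0.6834    0.8198     2.157     1.582
  solve Keq expr → x = 0.6832; check Q = 95.96
Then remove 0.5296 M of B.
Step 2:
                  G         X         B         D
  init       0.6834    0.8198     1.627     1.582
  Δ         -0.1083  -0.03611    0.1083   0.07221
  eq         0.5751    0.7837     1.735     1.654
  solve Keq expr → x = 0.03611; check Q = 95.96

x = 0.03611 M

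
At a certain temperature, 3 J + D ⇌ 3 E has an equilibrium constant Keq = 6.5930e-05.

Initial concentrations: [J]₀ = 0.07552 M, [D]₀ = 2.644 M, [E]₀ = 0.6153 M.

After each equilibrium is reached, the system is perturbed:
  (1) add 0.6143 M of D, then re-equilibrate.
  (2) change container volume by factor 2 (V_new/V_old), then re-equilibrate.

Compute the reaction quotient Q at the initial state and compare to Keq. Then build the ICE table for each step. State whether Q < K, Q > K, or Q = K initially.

Q₀ = 204.6 vs Keq = 6.5930e-05 ⇒ Q>K, reverse
Step 1:
                    J           D           E
  Initial     0.07552       2.644      0.6153
  Change       0.5779      0.1926     -0.5779
  Equil        0.6535       2.837     0.03737
  solve Keq expr → x = -0.1926; check Q = 6.5930e-05
Then add 0.6143 M of D.
Step 2:
                    J           D           E
  Initial      0.6535       3.451     0.03737
  Change    -0.002375 -7.9175e-04    0.002375
  Equil        0.6511        3.45     0.03974
  solve Keq expr → x = 7.9175e-04; check Q = 6.5930e-05
Then change container volume by factor 2 (V_new/V_old).
Step 3:
                    J           D           E
  Initial      0.3255       1.725     0.01987
  Change     0.003906    0.001302   -0.003906
  Equil        0.3294       1.726     0.01597
  solve Keq expr → x = -0.001302; check Q = 6.5930e-05

Q₀ = 204.6; Q > K (proceeds reverse)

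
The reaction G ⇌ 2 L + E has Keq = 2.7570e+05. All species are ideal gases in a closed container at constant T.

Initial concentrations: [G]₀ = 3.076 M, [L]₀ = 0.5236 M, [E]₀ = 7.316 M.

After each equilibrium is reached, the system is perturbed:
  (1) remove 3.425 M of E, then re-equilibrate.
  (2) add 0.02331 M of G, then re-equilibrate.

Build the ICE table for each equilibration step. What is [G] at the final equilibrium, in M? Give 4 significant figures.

Q₀ = 0.6521 vs Keq = 2.7570e+05 ⇒ Q<K, forward
Step 1:
                   G          L          E
  init         3.076     0.5236      7.316
  Δ           -3.074      6.149      3.074
  eq        0.001678      6.672      10.39
  solve Keq expr → x = 3.074; check Q = 2.7570e+05
Then remove 3.425 M of E.
Step 2:
                   G          L          E
  init      0.001678      6.672      6.965
  Δ       -5.5259e-04   0.001105 5.5259e-04
  eq        0.001125      6.673      6.966
  solve Keq expr → x = 5.5259e-04; check Q = 2.7570e+05
Then add 0.02331 M of G.
Step 3:
                   G          L          E
  init       0.02444      6.673      6.966
  Δ         -0.02329    0.04658    0.02329
  eq        0.001145       6.72      6.989
  solve Keq expr → x = 0.02329; check Q = 2.7570e+05

[G]_eq = 0.001145 M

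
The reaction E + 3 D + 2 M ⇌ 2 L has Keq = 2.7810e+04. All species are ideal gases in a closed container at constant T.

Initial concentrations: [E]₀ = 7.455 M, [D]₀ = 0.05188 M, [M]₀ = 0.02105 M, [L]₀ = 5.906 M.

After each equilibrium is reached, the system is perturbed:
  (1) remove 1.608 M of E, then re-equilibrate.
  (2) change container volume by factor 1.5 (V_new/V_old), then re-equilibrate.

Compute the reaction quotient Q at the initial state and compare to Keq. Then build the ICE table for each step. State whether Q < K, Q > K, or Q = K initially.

Q₀ = 7.5620e+07; Q > K (proceeds reverse)

Q₀ = 7.5620e+07 vs Keq = 2.7810e+04 ⇒ Q>K, reverse
Step 1:
                   E          D          M          L
  Initial      7.455    0.05188    0.02105      5.906
  Change     0.05384     0.1615     0.1077    -0.1077
  Equil        7.509     0.2134     0.1287      5.798
  solve Keq expr → x = -0.05384; check Q = 2.7810e+04
Then remove 1.608 M of E.
Step 2:
                   E          D          M          L
  Initial      5.901     0.2134     0.1287      5.798
  Change     0.00333   0.009989   0.006659  -0.006659
  Equil        5.904     0.2234     0.1354      5.792
  solve Keq expr → x = -0.00333; check Q = 2.7810e+04
Then change container volume by factor 1.5 (V_new/V_old).
Step 3:
                   E          D          M          L
  Initial      3.936     0.1489    0.09025      3.861
  Change     0.01799    0.05396    0.03597   -0.03597
  Equil        3.954     0.2029     0.1262      3.825
  solve Keq expr → x = -0.01799; check Q = 2.7810e+04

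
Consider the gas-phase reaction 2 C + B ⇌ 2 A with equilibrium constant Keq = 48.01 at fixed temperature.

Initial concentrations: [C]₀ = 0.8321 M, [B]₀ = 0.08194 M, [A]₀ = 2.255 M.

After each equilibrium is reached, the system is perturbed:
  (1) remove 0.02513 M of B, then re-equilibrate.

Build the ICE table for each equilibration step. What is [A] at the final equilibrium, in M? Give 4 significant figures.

Q₀ = 89.63 vs Keq = 48.01 ⇒ Q>K, reverse
Step 1:
                    C           B           A
  Initial      0.8321     0.08194       2.255
  Change      0.07598     0.03799    -0.07598
  Equil        0.9081      0.1199       2.179
  solve Keq expr → x = -0.03799; check Q = 48.01
Then remove 0.02513 M of B.
Step 2:
                    C           B           A
  Initial      0.9081      0.0948       2.179
  Change      0.02941     0.01471    -0.02941
  Equil        0.9375      0.1095        2.15
  solve Keq expr → x = -0.01471; check Q = 48.01

[A]_eq = 2.15 M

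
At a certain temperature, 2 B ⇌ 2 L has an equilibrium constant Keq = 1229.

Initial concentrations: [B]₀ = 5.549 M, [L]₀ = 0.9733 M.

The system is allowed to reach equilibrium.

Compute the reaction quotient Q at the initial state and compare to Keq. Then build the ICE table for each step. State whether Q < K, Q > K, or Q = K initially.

Q₀ = 0.03077 vs Keq = 1229 ⇒ Q<K, forward
Step 1:
                   B          L
  init         5.549     0.9733
  Δ           -5.368      5.368
  eq          0.1809      6.341
  solve Keq expr → x = 2.684; check Q = 1229

Q₀ = 0.03077; Q < K (proceeds forward)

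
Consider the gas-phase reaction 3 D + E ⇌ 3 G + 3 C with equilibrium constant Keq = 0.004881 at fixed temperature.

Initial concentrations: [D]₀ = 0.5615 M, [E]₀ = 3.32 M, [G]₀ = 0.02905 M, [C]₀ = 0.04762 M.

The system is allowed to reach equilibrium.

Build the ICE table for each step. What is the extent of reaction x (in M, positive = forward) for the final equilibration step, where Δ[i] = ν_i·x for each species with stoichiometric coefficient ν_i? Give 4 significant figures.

Q₀ = 4.5042e-09 vs Keq = 0.004881 ⇒ Q<K, forward
Step 1:
                  D         E         G         C
  I          0.5615      3.32   0.02905   0.04762
  C         -0.2441  -0.08136    0.2441    0.2441
  E          0.3174     3.239    0.2731    0.2917
  solve Keq expr → x = 0.08136; check Q = 0.004881

x = 0.08136 M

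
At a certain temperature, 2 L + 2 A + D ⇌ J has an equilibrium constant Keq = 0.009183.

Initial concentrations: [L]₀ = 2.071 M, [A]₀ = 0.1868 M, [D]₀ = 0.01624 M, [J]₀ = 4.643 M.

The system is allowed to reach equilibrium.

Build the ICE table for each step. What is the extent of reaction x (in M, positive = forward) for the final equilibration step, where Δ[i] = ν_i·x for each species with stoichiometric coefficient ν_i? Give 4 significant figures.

x = -1.452 M

Q₀ = 1910 vs Keq = 0.009183 ⇒ Q>K, reverse
Step 1:
                  L         A         D         J
  init        2.071    0.1868   0.01624     4.643
  Δ           2.905     2.905     1.452    -1.452
  eq          4.976     3.091     1.469     3.191
  solve Keq expr → x = -1.452; check Q = 0.009183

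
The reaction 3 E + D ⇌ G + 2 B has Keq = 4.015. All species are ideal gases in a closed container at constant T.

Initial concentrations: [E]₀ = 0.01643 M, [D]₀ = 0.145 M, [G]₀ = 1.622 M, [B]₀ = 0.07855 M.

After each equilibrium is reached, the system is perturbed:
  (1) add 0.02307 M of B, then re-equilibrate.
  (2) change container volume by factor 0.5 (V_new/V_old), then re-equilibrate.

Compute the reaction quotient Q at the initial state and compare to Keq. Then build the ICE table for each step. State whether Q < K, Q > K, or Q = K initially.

Q₀ = 1.5562e+04; Q > K (proceeds reverse)

Q₀ = 1.5562e+04 vs Keq = 4.015 ⇒ Q>K, reverse
Step 1:
                  E         D         G         B
  init      0.01643     0.145     1.622   0.07855
  Δ         0.08553   0.02851  -0.02851  -0.05702
  eq          0.102    0.1735     1.593   0.02153
  solve Keq expr → x = -0.02851; check Q = 4.015
Then add 0.02307 M of B.
Step 2:
                  E         D         G         B
  init        0.102    0.1735     1.593    0.0446
  Δ         0.02238   0.00746  -0.00746  -0.01492
  eq         0.1243     0.181     1.586   0.02968
  solve Keq expr → x = -0.00746; check Q = 4.015
Then change container volume by factor 0.5 (V_new/V_old).
Step 3:
                  E         D         G         B
  init       0.2487    0.3619     3.172   0.05936
  Δ        -0.02048 -0.006827  0.006827   0.01365
  eq         0.2282    0.3551     3.179   0.07301
  solve Keq expr → x = 0.006827; check Q = 4.015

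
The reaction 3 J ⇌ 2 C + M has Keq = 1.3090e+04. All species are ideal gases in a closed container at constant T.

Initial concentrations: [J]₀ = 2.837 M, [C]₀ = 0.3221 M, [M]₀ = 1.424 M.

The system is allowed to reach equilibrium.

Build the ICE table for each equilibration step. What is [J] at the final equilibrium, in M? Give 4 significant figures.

Q₀ = 0.00647 vs Keq = 1.3090e+04 ⇒ Q<K, forward
Step 1:
                    J           C           M
  init          2.837      0.3221       1.424
  Δ            -2.743       1.829      0.9144
  eq          0.09384       2.151       2.338
  solve Keq expr → x = 0.9144; check Q = 1.3090e+04

[J]_eq = 0.09384 M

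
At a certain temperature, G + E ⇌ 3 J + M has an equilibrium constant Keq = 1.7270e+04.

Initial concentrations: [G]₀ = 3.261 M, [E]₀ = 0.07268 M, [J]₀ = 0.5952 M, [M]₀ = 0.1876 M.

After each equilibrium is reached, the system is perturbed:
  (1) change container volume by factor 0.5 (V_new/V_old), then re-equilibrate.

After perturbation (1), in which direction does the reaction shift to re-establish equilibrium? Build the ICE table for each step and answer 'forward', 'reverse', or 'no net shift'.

Q₀ = 0.1669 vs Keq = 1.7270e+04 ⇒ Q<K, forward
Step 1:
                  G         E         J         M
  I           3.261   0.07268    0.5952    0.1876
  C        -0.07268  -0.07268     0.218   0.07268
  E           3.188 2.5423e-06    0.8132    0.2603
  solve Keq expr → x = 0.07268; check Q = 1.7270e+04
Then change container volume by factor 0.5 (V_new/V_old).
Step 2:
                  G         E         J         M
  I           6.377 5.0846e-06     1.626    0.5206
  C       1.5251e-05 1.5251e-05 -4.5754e-05 -1.5251e-05
  E           6.377 2.0336e-05     1.626    0.5205
  solve Keq expr → x = -1.5251e-05; check Q = 1.7270e+04

Direction: reverse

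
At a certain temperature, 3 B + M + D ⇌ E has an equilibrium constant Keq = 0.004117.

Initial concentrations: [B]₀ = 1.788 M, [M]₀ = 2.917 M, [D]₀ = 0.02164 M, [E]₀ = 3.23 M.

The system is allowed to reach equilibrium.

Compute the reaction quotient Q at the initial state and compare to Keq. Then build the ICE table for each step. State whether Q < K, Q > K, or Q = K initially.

Q₀ = 8.952 vs Keq = 0.004117 ⇒ Q>K, reverse
Step 1:
                   B          M          D          E
  Initial      1.788      2.917    0.02164       3.23
  Change       3.179       1.06       1.06      -1.06
  Equil        4.967      3.977      1.081       2.17
  solve Keq expr → x = -1.06; check Q = 0.004117

Q₀ = 8.952; Q > K (proceeds reverse)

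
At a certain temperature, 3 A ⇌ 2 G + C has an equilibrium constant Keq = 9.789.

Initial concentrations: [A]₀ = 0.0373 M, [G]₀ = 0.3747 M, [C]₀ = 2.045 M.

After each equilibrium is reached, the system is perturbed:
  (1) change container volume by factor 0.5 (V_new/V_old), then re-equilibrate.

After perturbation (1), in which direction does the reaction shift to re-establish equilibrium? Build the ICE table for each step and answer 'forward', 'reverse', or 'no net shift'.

Q₀ = 5533 vs Keq = 9.789 ⇒ Q>K, reverse
Step 1:
                   A          G          C
  init        0.0373     0.3747      2.045
  Δ           0.1931    -0.1288   -0.06438
  eq          0.2304     0.2459      1.981
  solve Keq expr → x = -0.06438; check Q = 9.789
Then change container volume by factor 0.5 (V_new/V_old).
Step 2:
                   A          G          C
  init        0.4609     0.4919      3.961
  Δ                0          0          0
  eq          0.4609     0.4919      3.961
  solve Keq expr → x = 0; check Q = 9.789

Direction: no net shift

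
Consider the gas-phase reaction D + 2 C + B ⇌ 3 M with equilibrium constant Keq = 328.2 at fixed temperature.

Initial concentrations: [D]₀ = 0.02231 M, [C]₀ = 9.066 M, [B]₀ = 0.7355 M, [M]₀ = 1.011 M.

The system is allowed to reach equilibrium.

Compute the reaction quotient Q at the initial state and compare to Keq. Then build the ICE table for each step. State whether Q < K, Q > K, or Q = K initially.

Q₀ = 0.7662; Q < K (proceeds forward)

Q₀ = 0.7662 vs Keq = 328.2 ⇒ Q<K, forward
Step 1:
                   D          C          B          M
  init       0.02231      9.066     0.7355      1.011
  Δ         -0.02224   -0.04449   -0.02224    0.06673
  eq      6.5704e-05      9.022     0.7133      1.078
  solve Keq expr → x = 0.02224; check Q = 328.2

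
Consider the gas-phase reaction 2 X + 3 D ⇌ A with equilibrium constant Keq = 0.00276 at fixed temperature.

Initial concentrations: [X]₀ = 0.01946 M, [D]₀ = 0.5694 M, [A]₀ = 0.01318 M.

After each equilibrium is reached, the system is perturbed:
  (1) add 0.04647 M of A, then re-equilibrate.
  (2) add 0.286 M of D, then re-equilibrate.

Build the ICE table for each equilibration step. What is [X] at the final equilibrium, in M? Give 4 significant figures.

[X]_eq = 0.1386 M

Q₀ = 188.5 vs Keq = 0.00276 ⇒ Q>K, reverse
Step 1:
                    X           D           A
  I           0.01946      0.5694     0.01318
  C           0.02636     0.03954    -0.01318
  E           0.04582      0.6089  1.3082e-06
  solve Keq expr → x = -0.01318; check Q = 0.00276
Then add 0.04647 M of A.
Step 2:
                    X           D           A
  I           0.04582      0.6089     0.04647
  C            0.0929      0.1393    -0.04645
  E            0.1387      0.7483  2.2251e-05
  solve Keq expr → x = -0.04645; check Q = 0.00276
Then add 0.286 M of D.
Step 3:
                    X           D           A
  I            0.1387       1.034  2.2251e-05
  C       -7.2855e-05 -1.0928e-04  3.6428e-05
  E            0.1386       1.034  5.8679e-05
  solve Keq expr → x = 3.6428e-05; check Q = 0.00276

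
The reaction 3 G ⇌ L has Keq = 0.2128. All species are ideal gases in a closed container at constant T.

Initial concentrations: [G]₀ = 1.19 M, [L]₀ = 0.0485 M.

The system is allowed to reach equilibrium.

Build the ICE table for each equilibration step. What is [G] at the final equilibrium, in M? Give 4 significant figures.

[G]_eq = 0.8882 M

Q₀ = 0.02878 vs Keq = 0.2128 ⇒ Q<K, forward
Step 1:
                  G         L
  init         1.19    0.0485
  Δ         -0.3018    0.1006
  eq         0.8882    0.1491
  solve Keq expr → x = 0.1006; check Q = 0.2128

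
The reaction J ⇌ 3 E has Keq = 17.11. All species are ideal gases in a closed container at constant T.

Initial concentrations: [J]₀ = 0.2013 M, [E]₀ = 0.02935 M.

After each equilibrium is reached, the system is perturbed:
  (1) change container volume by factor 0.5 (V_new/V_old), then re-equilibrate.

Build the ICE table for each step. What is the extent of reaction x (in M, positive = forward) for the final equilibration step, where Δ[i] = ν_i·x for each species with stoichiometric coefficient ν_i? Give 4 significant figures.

Q₀ = 1.2560e-04 vs Keq = 17.11 ⇒ Q<K, forward
Step 1:
                   J          E
  Initial     0.2013    0.02935
  Change     -0.1889     0.5668
  Equil      0.01238     0.5961
  solve Keq expr → x = 0.1889; check Q = 17.11
Then change container volume by factor 0.5 (V_new/V_old).
Step 2:
                   J          E
  Initial    0.02476      1.192
  Change     0.04456    -0.1337
  Equil      0.06932      1.059
  solve Keq expr → x = -0.04456; check Q = 17.11

x = -0.04456 M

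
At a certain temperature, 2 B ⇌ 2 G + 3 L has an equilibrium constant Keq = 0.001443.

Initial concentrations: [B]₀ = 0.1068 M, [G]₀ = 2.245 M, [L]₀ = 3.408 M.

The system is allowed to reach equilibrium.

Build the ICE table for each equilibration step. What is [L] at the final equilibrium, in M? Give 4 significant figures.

[L]_eq = 0.4431 M

Q₀ = 1.7490e+04 vs Keq = 0.001443 ⇒ Q>K, reverse
Step 1:
                    B           G           L
  Initial      0.1068       2.245       3.408
  Change        1.977      -1.977      -2.965
  Equil         2.083      0.2684      0.4431
  solve Keq expr → x = -0.9883; check Q = 0.001443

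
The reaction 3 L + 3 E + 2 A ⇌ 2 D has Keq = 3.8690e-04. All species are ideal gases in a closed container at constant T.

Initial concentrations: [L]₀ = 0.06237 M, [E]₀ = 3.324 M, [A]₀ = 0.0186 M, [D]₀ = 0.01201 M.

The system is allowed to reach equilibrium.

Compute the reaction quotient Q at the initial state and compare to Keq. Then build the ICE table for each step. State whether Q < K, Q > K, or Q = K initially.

Q₀ = 46.79; Q > K (proceeds reverse)

Q₀ = 46.79 vs Keq = 3.8690e-04 ⇒ Q>K, reverse
Step 1:
                    L           E           A           D
  init        0.06237       3.324      0.0186     0.01201
  Δ           0.01789     0.01789     0.01193    -0.01193
  eq          0.08026       3.342     0.03053  8.3409e-05
  solve Keq expr → x = -0.005963; check Q = 3.8690e-04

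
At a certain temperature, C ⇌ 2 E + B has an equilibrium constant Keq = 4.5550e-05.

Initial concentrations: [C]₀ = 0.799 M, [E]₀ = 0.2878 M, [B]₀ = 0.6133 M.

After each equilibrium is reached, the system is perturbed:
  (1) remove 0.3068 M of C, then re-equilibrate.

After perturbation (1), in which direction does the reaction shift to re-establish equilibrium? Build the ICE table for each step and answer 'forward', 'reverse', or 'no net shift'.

Direction: reverse

Q₀ = 0.06358 vs Keq = 4.5550e-05 ⇒ Q>K, reverse
Step 1:
                    C           E           B
  Initial       0.799      0.2878      0.6133
  Change       0.1392     -0.2783     -0.1392
  Equil        0.9382    0.009493      0.4741
  solve Keq expr → x = -0.1392; check Q = 4.5550e-05
Then remove 0.3068 M of C.
Step 2:
                    C           E           B
  Initial      0.6314    0.009493      0.4741
  Change   8.4666e-04   -0.001693 -8.4666e-04
  Equil        0.6322      0.0078      0.4733
  solve Keq expr → x = -8.4666e-04; check Q = 4.5550e-05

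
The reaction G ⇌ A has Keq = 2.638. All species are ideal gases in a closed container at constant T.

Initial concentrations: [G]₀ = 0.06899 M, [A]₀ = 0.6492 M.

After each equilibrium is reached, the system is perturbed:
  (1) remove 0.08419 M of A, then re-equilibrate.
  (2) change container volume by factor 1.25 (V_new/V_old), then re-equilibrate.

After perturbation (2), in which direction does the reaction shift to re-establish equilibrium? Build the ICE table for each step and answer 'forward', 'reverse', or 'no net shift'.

Direction: no net shift

Q₀ = 9.41 vs Keq = 2.638 ⇒ Q>K, reverse
Step 1:
                  G         A
  Initial   0.06899    0.6492
  Change     0.1284   -0.1284
  Equil      0.1974    0.5208
  solve Keq expr → x = -0.1284; check Q = 2.638
Then remove 0.08419 M of A.
Step 2:
                  G         A
  Initial    0.1974    0.4366
  Change   -0.02314   0.02314
  Equil      0.1743    0.4597
  solve Keq expr → x = 0.02314; check Q = 2.638
Then change container volume by factor 1.25 (V_new/V_old).
Step 3:
                  G         A
  Initial    0.1394    0.3678
  Change          0         0
  Equil      0.1394    0.3678
  solve Keq expr → x = 0; check Q = 2.638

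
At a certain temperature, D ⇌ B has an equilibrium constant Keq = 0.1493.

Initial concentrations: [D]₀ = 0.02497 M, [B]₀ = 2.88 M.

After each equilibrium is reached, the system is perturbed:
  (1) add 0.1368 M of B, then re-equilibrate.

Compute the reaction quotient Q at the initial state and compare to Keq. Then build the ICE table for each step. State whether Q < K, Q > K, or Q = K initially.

Q₀ = 115.3 vs Keq = 0.1493 ⇒ Q>K, reverse
Step 1:
                    D           B
  init        0.02497        2.88
  Δ             2.503      -2.503
  eq            2.528      0.3774
  solve Keq expr → x = -2.503; check Q = 0.1493
Then add 0.1368 M of B.
Step 2:
                    D           B
  init          2.528      0.5142
  Δ             0.119      -0.119
  eq            2.647      0.3951
  solve Keq expr → x = -0.119; check Q = 0.1493

Q₀ = 115.3; Q > K (proceeds reverse)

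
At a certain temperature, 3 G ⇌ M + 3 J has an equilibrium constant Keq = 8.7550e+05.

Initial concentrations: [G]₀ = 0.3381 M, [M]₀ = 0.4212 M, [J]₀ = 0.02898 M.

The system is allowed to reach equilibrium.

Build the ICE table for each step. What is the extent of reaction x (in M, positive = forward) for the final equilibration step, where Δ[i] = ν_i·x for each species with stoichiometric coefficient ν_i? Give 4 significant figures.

Q₀ = 2.6525e-04 vs Keq = 8.7550e+05 ⇒ Q<K, forward
Step 1:
                    G           M           J
  Initial      0.3381      0.4212     0.02898
  Change       -0.335      0.1117       0.335
  Equil      0.003085      0.5329       0.364
  solve Keq expr → x = 0.1117; check Q = 8.7550e+05

x = 0.1117 M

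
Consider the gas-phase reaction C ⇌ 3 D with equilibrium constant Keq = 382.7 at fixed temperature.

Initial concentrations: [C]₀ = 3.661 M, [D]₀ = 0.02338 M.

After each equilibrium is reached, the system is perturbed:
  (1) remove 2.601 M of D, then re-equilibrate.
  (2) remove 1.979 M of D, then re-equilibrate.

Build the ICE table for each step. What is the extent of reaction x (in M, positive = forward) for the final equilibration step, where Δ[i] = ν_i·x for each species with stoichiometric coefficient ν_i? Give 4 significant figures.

Q₀ = 3.4909e-06 vs Keq = 382.7 ⇒ Q<K, forward
Step 1:
                    C           D
  init          3.661     0.02338
  Δ            -2.521       7.562
  eq             1.14       7.585
  solve Keq expr → x = 2.521; check Q = 382.7
Then remove 2.601 M of D.
Step 2:
                    C           D
  init           1.14       4.984
  Δ           -0.4635        1.39
  eq           0.6769       6.375
  solve Keq expr → x = 0.4635; check Q = 382.7
Then remove 1.979 M of D.
Step 3:
                    C           D
  init         0.6769       4.396
  Δ           -0.2933      0.8798
  eq           0.3836       5.275
  solve Keq expr → x = 0.2933; check Q = 382.7

x = 0.2933 M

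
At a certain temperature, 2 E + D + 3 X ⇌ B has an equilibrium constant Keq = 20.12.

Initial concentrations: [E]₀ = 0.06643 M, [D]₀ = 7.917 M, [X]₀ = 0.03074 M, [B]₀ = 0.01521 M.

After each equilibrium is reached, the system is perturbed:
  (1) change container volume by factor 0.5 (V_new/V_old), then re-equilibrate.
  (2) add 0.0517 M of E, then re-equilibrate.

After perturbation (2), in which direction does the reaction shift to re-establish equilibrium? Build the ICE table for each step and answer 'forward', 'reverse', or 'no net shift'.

Q₀ = 1.4987e+04 vs Keq = 20.12 ⇒ Q>K, reverse
Step 1:
                  E         D         X         B
  init      0.06643     7.917   0.03074   0.01521
  Δ         0.02921   0.01461   0.04382  -0.01461
  eq        0.09564     7.932   0.07456 6.0493e-04
  solve Keq expr → x = -0.01461; check Q = 20.12
Then change container volume by factor 0.5 (V_new/V_old).
Step 2:
                  E         D         X         B
  init       0.1913     15.86    0.1491   0.00121
  Δ        -0.02375  -0.01187  -0.03562   0.01187
  eq         0.1675     15.85    0.1135   0.01308
  solve Keq expr → x = 0.01187; check Q = 20.12
Then add 0.0517 M of E.
Step 3:
                  E         D         X         B
  init       0.2192     15.85    0.1135   0.01308
  Δ       -0.006334 -0.003167 -0.009501  0.003167
  eq         0.2129     15.85     0.104   0.01625
  solve Keq expr → x = 0.003167; check Q = 20.12

Direction: forward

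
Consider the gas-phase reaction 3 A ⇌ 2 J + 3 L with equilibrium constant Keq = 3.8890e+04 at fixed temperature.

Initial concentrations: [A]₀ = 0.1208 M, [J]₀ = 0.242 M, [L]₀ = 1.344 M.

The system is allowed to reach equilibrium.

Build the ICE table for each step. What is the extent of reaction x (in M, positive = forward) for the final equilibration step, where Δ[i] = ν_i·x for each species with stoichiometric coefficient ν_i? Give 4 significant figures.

Q₀ = 80.65 vs Keq = 3.8890e+04 ⇒ Q<K, forward
Step 1:
                   A          J          L
  I           0.1208      0.242      1.344
  C          -0.1013    0.06752     0.1013
  E          0.01952     0.3095      1.445
  solve Keq expr → x = 0.03376; check Q = 3.8890e+04

x = 0.03376 M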